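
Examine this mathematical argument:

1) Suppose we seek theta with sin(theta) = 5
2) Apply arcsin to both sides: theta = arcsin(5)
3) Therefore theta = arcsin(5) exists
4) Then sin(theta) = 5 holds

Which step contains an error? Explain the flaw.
Step 2: Apply arcsin to both sides: theta = arcsin(5)

Step 2 applies arcsin to 5. However, arcsin(x) is only defined for x in [-1, 1] because sin(theta) can only produce values in that range. Since |5| > 1, arcsin(5) is undefined. There is no angle whose sine equals 5.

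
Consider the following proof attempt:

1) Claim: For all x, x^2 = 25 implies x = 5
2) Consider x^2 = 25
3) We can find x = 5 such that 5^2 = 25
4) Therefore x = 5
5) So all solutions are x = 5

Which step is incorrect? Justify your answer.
Step 4: Therefore x = 5

Step 4 incorrectly concludes that x = 5 is the only solution. The proof shows that x = 5 is A solution (existence), but does not show it is the ONLY solution (uniqueness). In fact, x = -5 is also a solution since (-5)^2 = 25. Finding one solution doesn't prove there are no others.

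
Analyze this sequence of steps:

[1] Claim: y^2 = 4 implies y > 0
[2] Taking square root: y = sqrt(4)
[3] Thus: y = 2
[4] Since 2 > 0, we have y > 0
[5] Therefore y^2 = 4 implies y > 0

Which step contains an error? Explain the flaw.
Step 2: Taking square root: y = sqrt(4)

Step 2 takes the square root and assumes the positive root only. The equation y^2 = 4 actually has two solutions: y = 2 and y = -2. The proof silently assumes y > 0 without justification, then uses this assumption to conclude y > 0, which is circular. The counterexample y = -2 shows the claim is false.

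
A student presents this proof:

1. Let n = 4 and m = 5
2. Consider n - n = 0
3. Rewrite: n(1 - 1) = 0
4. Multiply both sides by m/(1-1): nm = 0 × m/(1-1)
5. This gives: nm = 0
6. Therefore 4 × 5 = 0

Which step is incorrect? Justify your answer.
Step 4: Multiply both sides by m/(1-1): nm = 0 × m/(1-1)

Step 4 multiplies both sides by m/(1-1). However, 1-1 = 0, so this is multiplication by m/0, which is undefined. We cannot multiply by an undefined expression.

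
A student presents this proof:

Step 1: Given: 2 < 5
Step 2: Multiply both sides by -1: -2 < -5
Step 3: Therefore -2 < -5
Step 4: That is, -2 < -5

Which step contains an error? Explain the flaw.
Step 2: Multiply both sides by -1: -2 < -5

Step 2 multiplies both sides by -1 but fails to reverse the inequality sign. When multiplying (or dividing) an inequality by a negative number, the direction must be reversed. Since 2 < 5, we should get -2 > -5, i.e., -2 > -5.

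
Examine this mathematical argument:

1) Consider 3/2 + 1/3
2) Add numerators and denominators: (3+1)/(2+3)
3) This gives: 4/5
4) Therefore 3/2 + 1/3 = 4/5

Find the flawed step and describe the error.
Step 2: Add numerators and denominators: (3+1)/(2+3)

Step 2 incorrectly adds fractions by separately adding numerators and denominators. This is wrong. The correct method requires a common denominator: 3/2 + 1/3 = (3×3 + 1×2)/(2×3) = 11/6 = 11/6. The method used gives 4/5, which is different.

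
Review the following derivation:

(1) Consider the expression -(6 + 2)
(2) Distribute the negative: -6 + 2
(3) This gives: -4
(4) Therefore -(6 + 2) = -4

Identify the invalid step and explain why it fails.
Step 2: Distribute the negative: -6 + 2

Step 2 incorrectly distributes the negative sign. The correct distribution is -(6 + 2) = -6 - 2 = -8. The negative must be applied to both terms, not just the first. The error treats -(6 + 2) as -6 + 2, which equals -4 instead of -8.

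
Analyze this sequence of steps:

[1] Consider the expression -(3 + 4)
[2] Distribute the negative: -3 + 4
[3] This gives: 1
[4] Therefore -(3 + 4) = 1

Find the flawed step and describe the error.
Step 2: Distribute the negative: -3 + 4

Step 2 incorrectly distributes the negative sign. The correct distribution is -(3 + 4) = -3 - 4 = -7. The negative must be applied to both terms, not just the first. The error treats -(3 + 4) as -3 + 4, which equals 1 instead of -7.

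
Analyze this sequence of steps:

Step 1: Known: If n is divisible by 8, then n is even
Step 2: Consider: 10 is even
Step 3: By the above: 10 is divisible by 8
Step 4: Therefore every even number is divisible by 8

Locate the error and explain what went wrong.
Step 3: By the above: 10 is divisible by 8

Step 3 commits the fallacy of affirming the consequent. The known fact 'divisible by 8 → even' does NOT imply 'even → divisible by 8'. That would be the converse, which is false. For example, 10 is even but 10 ÷ 8 = 1.25, which is not an integer.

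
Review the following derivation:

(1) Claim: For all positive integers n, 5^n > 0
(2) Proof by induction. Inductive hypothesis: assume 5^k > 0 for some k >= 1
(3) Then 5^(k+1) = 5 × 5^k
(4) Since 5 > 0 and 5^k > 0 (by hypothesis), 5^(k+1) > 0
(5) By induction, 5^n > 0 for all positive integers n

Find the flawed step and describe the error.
Step 5: By induction, 5^n > 0 for all positive integers n

Step 5 concludes the proof by induction, but no base case was ever established. A valid induction proof requires: (1) a base case proving 5^1 > 0, and (2) an inductive step showing IF 5^k > 0 THEN 5^(k+1) > 0. Steps 2-4 correctly establish the inductive step, but without the base case the conclusion in step 5 does not follow.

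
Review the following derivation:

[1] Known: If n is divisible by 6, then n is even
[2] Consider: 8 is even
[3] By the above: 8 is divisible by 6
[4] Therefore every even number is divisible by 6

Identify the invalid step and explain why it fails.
Step 3: By the above: 8 is divisible by 6

Step 3 commits the fallacy of affirming the consequent. The known fact 'divisible by 6 → even' does NOT imply 'even → divisible by 6'. That would be the converse, which is false. For example, 8 is even but 8 ÷ 6 = 1.33, which is not an integer.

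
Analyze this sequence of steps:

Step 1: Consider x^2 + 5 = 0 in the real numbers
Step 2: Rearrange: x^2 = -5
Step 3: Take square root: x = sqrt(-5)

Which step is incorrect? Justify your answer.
Step 3: Take square root: x = sqrt(-5)

Step 3 takes the square root of -5, which is negative. In the real number system, the square root of a negative number is undefined. The equation x^2 + 5 = 0 has no real solutions. Square roots of negative numbers only exist in the complex numbers.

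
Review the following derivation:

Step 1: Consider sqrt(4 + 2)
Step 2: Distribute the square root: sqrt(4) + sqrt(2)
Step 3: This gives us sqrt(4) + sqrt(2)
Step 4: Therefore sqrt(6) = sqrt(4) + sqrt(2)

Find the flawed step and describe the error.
Step 2: Distribute the square root: sqrt(4) + sqrt(2)

Step 2 incorrectly 'distributes' the square root over addition. The square root function does not distribute: sqrt(a + b) ≠ sqrt(a) + sqrt(b). In fact, sqrt(4 + 2) = sqrt(6) ≈ 2.4495, while sqrt(4) + sqrt(2) ≈ 3.4142.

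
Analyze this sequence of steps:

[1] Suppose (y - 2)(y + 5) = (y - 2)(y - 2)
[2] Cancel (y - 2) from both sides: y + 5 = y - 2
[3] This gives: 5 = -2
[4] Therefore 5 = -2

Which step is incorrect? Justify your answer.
Step 2: Cancel (y - 2) from both sides: y + 5 = y - 2

Step 2 cancels (y - 2) from both sides. This is only valid if (y - 2) ≠ 0, i.e., y ≠ 2. When y = 2, both sides equal zero regardless of the other factors. The correct approach requires considering y = 2 as a separate case.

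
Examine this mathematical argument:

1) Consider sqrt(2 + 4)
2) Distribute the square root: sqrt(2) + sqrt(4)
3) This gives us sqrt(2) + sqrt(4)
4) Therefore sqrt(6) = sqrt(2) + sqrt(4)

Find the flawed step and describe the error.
Step 2: Distribute the square root: sqrt(2) + sqrt(4)

Step 2 incorrectly 'distributes' the square root over addition. The square root function does not distribute: sqrt(a + b) ≠ sqrt(a) + sqrt(b). In fact, sqrt(2 + 4) = sqrt(6) ≈ 2.4495, while sqrt(2) + sqrt(4) ≈ 3.4142.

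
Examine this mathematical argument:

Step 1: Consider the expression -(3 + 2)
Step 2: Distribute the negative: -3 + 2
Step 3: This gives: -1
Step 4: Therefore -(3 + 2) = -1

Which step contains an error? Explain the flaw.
Step 2: Distribute the negative: -3 + 2

Step 2 incorrectly distributes the negative sign. The correct distribution is -(3 + 2) = -3 - 2 = -5. The negative must be applied to both terms, not just the first. The error treats -(3 + 2) as -3 + 2, which equals -1 instead of -5.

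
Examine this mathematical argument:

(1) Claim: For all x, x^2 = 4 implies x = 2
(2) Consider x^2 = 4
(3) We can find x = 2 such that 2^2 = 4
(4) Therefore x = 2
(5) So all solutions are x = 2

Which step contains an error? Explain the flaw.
Step 4: Therefore x = 2

Step 4 incorrectly concludes that x = 2 is the only solution. The proof shows that x = 2 is A solution (existence), but does not show it is the ONLY solution (uniqueness). In fact, x = -2 is also a solution since (-2)^2 = 4. Finding one solution doesn't prove there are no others.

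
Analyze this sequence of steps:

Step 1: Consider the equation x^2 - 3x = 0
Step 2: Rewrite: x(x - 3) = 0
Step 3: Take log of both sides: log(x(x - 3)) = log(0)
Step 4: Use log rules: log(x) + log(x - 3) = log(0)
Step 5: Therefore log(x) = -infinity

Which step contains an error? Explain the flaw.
Step 3: Take log of both sides: log(x(x - 3)) = log(0)

Step 3 takes the logarithm of both sides, resulting in log(0) on the right side. The logarithm is only defined for positive numbers; log(0) is undefined (approaches negative infinity). This operation is invalid.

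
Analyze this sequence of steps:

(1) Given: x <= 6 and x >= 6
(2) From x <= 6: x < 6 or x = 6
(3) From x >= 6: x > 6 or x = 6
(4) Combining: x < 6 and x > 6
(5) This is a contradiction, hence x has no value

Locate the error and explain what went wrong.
Step 4: Combining: x < 6 and x > 6

Step 4 incorrectly combines the conditions. From x <= 6 and x >= 6, the intersection is x = 6. The error treats the 'or' cases as 'and' requirements. The correct conclusion is that x = 6 is the unique solution, not that no solution exists.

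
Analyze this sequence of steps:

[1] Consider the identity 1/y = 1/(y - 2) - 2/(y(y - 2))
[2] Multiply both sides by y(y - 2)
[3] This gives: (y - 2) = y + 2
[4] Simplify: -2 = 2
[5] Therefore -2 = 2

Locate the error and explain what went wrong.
Step 3: This gives: (y - 2) = y + 2

Step 3 makes a sign error when clearing denominators. Multiplying -2/(y(y - 2)) by y(y - 2) gives -2, not +2. The correct result is (y - 2) = y - 2, which is trivially true, not (y - 2) = y + 2. (Step 1 is a valid identity: 1/(y - 2) - 2/(y(y - 2)) = (y - 2)/(y(y - 2)) = 1/y.)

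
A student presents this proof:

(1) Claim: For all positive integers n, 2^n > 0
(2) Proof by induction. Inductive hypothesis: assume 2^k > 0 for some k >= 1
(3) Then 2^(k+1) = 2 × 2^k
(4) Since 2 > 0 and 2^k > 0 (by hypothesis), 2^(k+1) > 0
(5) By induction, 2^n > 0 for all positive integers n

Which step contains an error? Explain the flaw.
Step 5: By induction, 2^n > 0 for all positive integers n

Step 5 concludes the proof by induction, but no base case was ever established. A valid induction proof requires: (1) a base case proving 2^1 > 0, and (2) an inductive step showing IF 2^k > 0 THEN 2^(k+1) > 0. Steps 2-4 correctly establish the inductive step, but without the base case the conclusion in step 5 does not follow.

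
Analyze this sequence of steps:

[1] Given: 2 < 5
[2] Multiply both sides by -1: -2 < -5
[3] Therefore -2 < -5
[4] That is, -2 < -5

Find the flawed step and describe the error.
Step 2: Multiply both sides by -1: -2 < -5

Step 2 multiplies both sides by -1 but fails to reverse the inequality sign. When multiplying (or dividing) an inequality by a negative number, the direction must be reversed. Since 2 < 5, we should get -2 > -5, i.e., -2 > -5.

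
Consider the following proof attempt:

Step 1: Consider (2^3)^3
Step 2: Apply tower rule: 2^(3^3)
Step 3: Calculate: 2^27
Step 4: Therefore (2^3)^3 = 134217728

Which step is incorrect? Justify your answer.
Step 2: Apply tower rule: 2^(3^3)

Step 2 incorrectly states that (a^b)^c = a^(b^c). The correct rule is (a^b)^c = a^(b×c). The actual value is (2^3)^3 = 2^9 = 512, not 2^27 = 134217728.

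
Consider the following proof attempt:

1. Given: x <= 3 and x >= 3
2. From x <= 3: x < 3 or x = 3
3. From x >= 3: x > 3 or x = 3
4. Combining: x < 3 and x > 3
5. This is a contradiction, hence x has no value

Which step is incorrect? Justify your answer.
Step 4: Combining: x < 3 and x > 3

Step 4 incorrectly combines the conditions. From x <= 3 and x >= 3, the intersection is x = 3. The error treats the 'or' cases as 'and' requirements. The correct conclusion is that x = 3 is the unique solution, not that no solution exists.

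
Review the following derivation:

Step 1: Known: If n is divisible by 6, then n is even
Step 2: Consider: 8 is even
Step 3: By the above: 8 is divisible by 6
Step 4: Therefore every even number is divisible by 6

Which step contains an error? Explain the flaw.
Step 3: By the above: 8 is divisible by 6

Step 3 commits the fallacy of affirming the consequent. The known fact 'divisible by 6 → even' does NOT imply 'even → divisible by 6'. That would be the converse, which is false. For example, 8 is even but 8 ÷ 6 = 1.33, which is not an integer.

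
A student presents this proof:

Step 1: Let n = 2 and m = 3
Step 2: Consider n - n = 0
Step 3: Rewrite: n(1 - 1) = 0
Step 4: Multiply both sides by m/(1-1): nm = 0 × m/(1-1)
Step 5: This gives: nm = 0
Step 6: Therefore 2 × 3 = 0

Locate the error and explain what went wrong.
Step 4: Multiply both sides by m/(1-1): nm = 0 × m/(1-1)

Step 4 multiplies both sides by m/(1-1). However, 1-1 = 0, so this is multiplication by m/0, which is undefined. We cannot multiply by an undefined expression.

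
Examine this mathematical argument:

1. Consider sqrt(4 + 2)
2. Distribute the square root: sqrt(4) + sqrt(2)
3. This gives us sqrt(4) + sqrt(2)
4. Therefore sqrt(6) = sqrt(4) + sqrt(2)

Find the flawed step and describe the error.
Step 2: Distribute the square root: sqrt(4) + sqrt(2)

Step 2 incorrectly 'distributes' the square root over addition. The square root function does not distribute: sqrt(a + b) ≠ sqrt(a) + sqrt(b). In fact, sqrt(4 + 2) = sqrt(6) ≈ 2.4495, while sqrt(4) + sqrt(2) ≈ 3.4142.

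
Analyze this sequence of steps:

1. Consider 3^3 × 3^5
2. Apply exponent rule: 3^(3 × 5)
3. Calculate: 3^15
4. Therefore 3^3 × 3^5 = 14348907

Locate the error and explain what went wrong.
Step 2: Apply exponent rule: 3^(3 × 5)

Step 2 incorrectly states that a^b × a^c = a^(b×c). The correct rule is a^b × a^c = a^(b+c). The actual value is 3^3 × 3^5 = 3^8 = 6561, not 3^15 = 14348907.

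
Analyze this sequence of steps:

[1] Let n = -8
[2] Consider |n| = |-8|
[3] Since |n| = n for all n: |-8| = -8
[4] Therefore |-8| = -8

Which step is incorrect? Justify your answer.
Step 3: Since |n| = n for all n: |-8| = -8

Step 3 incorrectly states that |n| = n for all n. The correct definition is |n| = n when n >= 0, and |n| = -n when n < 0. Since -8 < 0, we have |-8| = -(-8) = 8, not -8.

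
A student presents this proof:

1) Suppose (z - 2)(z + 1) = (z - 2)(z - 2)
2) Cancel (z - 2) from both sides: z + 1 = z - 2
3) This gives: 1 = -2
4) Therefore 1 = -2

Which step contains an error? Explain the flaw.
Step 2: Cancel (z - 2) from both sides: z + 1 = z - 2

Step 2 cancels (z - 2) from both sides. This is only valid if (z - 2) ≠ 0, i.e., z ≠ 2. When z = 2, both sides equal zero regardless of the other factors. The correct approach requires considering z = 2 as a separate case.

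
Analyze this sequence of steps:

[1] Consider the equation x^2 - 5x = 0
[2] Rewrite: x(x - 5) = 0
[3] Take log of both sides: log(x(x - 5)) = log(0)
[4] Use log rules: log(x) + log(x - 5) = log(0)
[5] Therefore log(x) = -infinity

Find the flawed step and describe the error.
Step 3: Take log of both sides: log(x(x - 5)) = log(0)

Step 3 takes the logarithm of both sides, resulting in log(0) on the right side. The logarithm is only defined for positive numbers; log(0) is undefined (approaches negative infinity). This operation is invalid.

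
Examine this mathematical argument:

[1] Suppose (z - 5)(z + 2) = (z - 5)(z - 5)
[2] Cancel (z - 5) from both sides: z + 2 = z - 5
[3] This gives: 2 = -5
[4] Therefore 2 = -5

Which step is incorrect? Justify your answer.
Step 2: Cancel (z - 5) from both sides: z + 2 = z - 5

Step 2 cancels (z - 5) from both sides. This is only valid if (z - 5) ≠ 0, i.e., z ≠ 5. When z = 5, both sides equal zero regardless of the other factors. The correct approach requires considering z = 5 as a separate case.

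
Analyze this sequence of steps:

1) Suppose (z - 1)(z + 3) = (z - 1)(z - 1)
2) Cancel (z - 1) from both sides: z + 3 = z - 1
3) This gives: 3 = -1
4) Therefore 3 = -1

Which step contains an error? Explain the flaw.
Step 2: Cancel (z - 1) from both sides: z + 3 = z - 1

Step 2 cancels (z - 1) from both sides. This is only valid if (z - 1) ≠ 0, i.e., z ≠ 1. When z = 1, both sides equal zero regardless of the other factors. The correct approach requires considering z = 1 as a separate case.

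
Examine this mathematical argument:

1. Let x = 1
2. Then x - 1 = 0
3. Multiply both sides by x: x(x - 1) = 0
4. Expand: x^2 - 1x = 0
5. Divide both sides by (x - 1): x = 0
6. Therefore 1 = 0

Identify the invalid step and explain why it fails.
Step 5: Divide both sides by (x - 1): x = 0

Step 5 divides both sides by (x - 1). However, since x = 1, we have (x - 1) = 0. Division by zero is undefined, making this step invalid.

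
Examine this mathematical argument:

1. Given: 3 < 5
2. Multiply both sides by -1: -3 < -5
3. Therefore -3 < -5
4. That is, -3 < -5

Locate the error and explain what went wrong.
Step 2: Multiply both sides by -1: -3 < -5

Step 2 multiplies both sides by -1 but fails to reverse the inequality sign. When multiplying (or dividing) an inequality by a negative number, the direction must be reversed. Since 3 < 5, we should get -3 > -5, i.e., -3 > -5.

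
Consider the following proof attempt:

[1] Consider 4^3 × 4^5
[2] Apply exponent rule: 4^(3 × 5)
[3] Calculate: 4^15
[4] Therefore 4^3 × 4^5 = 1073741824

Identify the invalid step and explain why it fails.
Step 2: Apply exponent rule: 4^(3 × 5)

Step 2 incorrectly states that a^b × a^c = a^(b×c). The correct rule is a^b × a^c = a^(b+c). The actual value is 4^3 × 4^5 = 4^8 = 65536, not 4^15 = 1073741824.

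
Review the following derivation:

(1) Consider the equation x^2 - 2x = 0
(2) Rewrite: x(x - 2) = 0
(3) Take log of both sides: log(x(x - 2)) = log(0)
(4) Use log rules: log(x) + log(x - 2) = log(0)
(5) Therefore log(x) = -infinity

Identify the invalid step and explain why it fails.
Step 3: Take log of both sides: log(x(x - 2)) = log(0)

Step 3 takes the logarithm of both sides, resulting in log(0) on the right side. The logarithm is only defined for positive numbers; log(0) is undefined (approaches negative infinity). This operation is invalid.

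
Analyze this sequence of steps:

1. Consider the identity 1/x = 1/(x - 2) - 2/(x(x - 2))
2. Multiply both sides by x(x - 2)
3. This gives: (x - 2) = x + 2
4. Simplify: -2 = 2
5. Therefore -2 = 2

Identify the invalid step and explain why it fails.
Step 3: This gives: (x - 2) = x + 2

Step 3 makes a sign error when clearing denominators. Multiplying -2/(x(x - 2)) by x(x - 2) gives -2, not +2. The correct result is (x - 2) = x - 2, which is trivially true, not (x - 2) = x + 2. (Step 1 is a valid identity: 1/(x - 2) - 2/(x(x - 2)) = (x - 2)/(x(x - 2)) = 1/x.)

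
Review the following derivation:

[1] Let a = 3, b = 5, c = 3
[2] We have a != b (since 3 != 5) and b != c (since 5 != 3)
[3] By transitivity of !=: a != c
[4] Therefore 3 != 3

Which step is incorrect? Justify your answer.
Step 3: By transitivity of !=: a != c

Step 3 incorrectly applies transitivity to the '!=' relation. Transitivity states: if a R b and b R c, then a R c. However, '!=' is not transitive. Counterexample: 3 != 5 and 5 != 3, but 3 = 3 (both equal 3). Transitivity holds for relations like <, <=, =, but not for !=.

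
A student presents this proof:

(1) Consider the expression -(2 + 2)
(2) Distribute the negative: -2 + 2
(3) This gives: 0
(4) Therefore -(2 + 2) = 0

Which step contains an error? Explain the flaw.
Step 2: Distribute the negative: -2 + 2

Step 2 incorrectly distributes the negative sign. The correct distribution is -(2 + 2) = -2 - 2 = -4. The negative must be applied to both terms, not just the first. The error treats -(2 + 2) as -2 + 2, which equals 0 instead of -4.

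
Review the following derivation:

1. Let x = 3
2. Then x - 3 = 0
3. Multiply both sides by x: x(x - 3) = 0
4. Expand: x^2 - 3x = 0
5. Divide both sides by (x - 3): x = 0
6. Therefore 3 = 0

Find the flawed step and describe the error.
Step 5: Divide both sides by (x - 3): x = 0

Step 5 divides both sides by (x - 3). However, since x = 3, we have (x - 3) = 0. Division by zero is undefined, making this step invalid.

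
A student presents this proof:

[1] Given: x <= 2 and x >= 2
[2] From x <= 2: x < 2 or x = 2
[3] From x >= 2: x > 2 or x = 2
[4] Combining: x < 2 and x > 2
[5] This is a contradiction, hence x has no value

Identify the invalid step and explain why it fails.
Step 4: Combining: x < 2 and x > 2

Step 4 incorrectly combines the conditions. From x <= 2 and x >= 2, the intersection is x = 2. The error treats the 'or' cases as 'and' requirements. The correct conclusion is that x = 2 is the unique solution, not that no solution exists.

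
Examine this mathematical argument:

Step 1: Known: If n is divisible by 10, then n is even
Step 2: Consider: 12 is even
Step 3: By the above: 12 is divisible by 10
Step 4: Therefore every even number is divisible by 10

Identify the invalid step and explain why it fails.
Step 3: By the above: 12 is divisible by 10

Step 3 commits the fallacy of affirming the consequent. The known fact 'divisible by 10 → even' does NOT imply 'even → divisible by 10'. That would be the converse, which is false. For example, 12 is even but 12 ÷ 10 = 1.20, which is not an integer.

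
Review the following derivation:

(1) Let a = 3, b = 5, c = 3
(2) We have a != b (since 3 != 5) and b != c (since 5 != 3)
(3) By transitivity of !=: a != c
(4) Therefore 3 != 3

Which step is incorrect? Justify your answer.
Step 3: By transitivity of !=: a != c

Step 3 incorrectly applies transitivity to the '!=' relation. Transitivity states: if a R b and b R c, then a R c. However, '!=' is not transitive. Counterexample: 3 != 5 and 5 != 3, but 3 = 3 (both equal 3). Transitivity holds for relations like <, <=, =, but not for !=.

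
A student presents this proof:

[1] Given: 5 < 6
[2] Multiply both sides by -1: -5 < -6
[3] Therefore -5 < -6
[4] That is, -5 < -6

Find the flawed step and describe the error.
Step 2: Multiply both sides by -1: -5 < -6

Step 2 multiplies both sides by -1 but fails to reverse the inequality sign. When multiplying (or dividing) an inequality by a negative number, the direction must be reversed. Since 5 < 6, we should get -5 > -6, i.e., -5 > -6.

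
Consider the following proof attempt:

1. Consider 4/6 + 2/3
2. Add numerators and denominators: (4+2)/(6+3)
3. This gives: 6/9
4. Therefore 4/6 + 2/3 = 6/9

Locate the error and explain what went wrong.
Step 2: Add numerators and denominators: (4+2)/(6+3)

Step 2 incorrectly adds fractions by separately adding numerators and denominators. This is wrong. The correct method requires a common denominator: 4/6 + 2/3 = (4×3 + 2×6)/(6×3) = 24/18 = 4/3. The method used gives 6/9, which is different.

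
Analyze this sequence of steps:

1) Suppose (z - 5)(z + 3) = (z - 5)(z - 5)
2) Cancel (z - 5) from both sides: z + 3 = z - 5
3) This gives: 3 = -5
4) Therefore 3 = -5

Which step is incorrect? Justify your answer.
Step 2: Cancel (z - 5) from both sides: z + 3 = z - 5

Step 2 cancels (z - 5) from both sides. This is only valid if (z - 5) ≠ 0, i.e., z ≠ 5. When z = 5, both sides equal zero regardless of the other factors. The correct approach requires considering z = 5 as a separate case.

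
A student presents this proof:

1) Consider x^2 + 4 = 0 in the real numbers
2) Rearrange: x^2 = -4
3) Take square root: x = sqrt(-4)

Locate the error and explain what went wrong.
Step 3: Take square root: x = sqrt(-4)

Step 3 takes the square root of -4, which is negative. In the real number system, the square root of a negative number is undefined. The equation x^2 + 4 = 0 has no real solutions. Square roots of negative numbers only exist in the complex numbers.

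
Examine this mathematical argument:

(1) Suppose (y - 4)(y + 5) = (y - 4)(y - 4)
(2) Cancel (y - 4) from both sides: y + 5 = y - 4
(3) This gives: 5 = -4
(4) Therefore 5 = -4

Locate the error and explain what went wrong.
Step 2: Cancel (y - 4) from both sides: y + 5 = y - 4

Step 2 cancels (y - 4) from both sides. This is only valid if (y - 4) ≠ 0, i.e., y ≠ 4. When y = 4, both sides equal zero regardless of the other factors. The correct approach requires considering y = 4 as a separate case.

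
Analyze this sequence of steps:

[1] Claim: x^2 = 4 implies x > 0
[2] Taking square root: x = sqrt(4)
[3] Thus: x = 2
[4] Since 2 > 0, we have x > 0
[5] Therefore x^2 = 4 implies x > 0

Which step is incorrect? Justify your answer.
Step 2: Taking square root: x = sqrt(4)

Step 2 takes the square root and assumes the positive root only. The equation x^2 = 4 actually has two solutions: x = 2 and x = -2. The proof silently assumes x > 0 without justification, then uses this assumption to conclude x > 0, which is circular. The counterexample x = -2 shows the claim is false.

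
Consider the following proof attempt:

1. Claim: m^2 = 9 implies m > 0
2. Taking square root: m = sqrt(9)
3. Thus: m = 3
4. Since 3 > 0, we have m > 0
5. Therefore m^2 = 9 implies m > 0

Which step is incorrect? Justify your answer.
Step 2: Taking square root: m = sqrt(9)

Step 2 takes the square root and assumes the positive root only. The equation m^2 = 9 actually has two solutions: m = 3 and m = -3. The proof silently assumes m > 0 without justification, then uses this assumption to conclude m > 0, which is circular. The counterexample m = -3 shows the claim is false.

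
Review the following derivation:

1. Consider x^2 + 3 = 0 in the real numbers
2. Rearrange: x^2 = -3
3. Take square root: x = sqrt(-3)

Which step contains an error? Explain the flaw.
Step 3: Take square root: x = sqrt(-3)

Step 3 takes the square root of -3, which is negative. In the real number system, the square root of a negative number is undefined. The equation x^2 + 3 = 0 has no real solutions. Square roots of negative numbers only exist in the complex numbers.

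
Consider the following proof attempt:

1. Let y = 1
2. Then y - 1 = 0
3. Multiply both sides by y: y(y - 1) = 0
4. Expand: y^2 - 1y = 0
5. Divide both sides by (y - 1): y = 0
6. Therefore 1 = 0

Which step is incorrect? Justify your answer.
Step 5: Divide both sides by (y - 1): y = 0

Step 5 divides both sides by (y - 1). However, since y = 1, we have (y - 1) = 0. Division by zero is undefined, making this step invalid.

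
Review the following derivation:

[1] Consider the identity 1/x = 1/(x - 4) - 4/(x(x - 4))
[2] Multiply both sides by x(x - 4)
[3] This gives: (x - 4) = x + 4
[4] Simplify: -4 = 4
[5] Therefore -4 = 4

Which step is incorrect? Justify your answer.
Step 3: This gives: (x - 4) = x + 4

Step 3 makes a sign error when clearing denominators. Multiplying -4/(x(x - 4)) by x(x - 4) gives -4, not +4. The correct result is (x - 4) = x - 4, which is trivially true, not (x - 4) = x + 4. (Step 1 is a valid identity: 1/(x - 4) - 4/(x(x - 4)) = (x - 4)/(x(x - 4)) = 1/x.)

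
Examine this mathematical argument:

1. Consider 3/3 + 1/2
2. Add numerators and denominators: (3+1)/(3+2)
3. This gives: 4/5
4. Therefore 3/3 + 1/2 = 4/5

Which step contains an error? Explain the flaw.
Step 2: Add numerators and denominators: (3+1)/(3+2)

Step 2 incorrectly adds fractions by separately adding numerators and denominators. This is wrong. The correct method requires a common denominator: 3/3 + 1/2 = (3×2 + 1×3)/(3×2) = 9/6 = 3/2. The method used gives 4/5, which is different.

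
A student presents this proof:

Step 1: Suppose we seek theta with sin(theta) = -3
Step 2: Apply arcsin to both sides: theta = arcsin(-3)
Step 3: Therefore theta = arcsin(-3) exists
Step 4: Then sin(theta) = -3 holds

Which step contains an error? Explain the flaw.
Step 2: Apply arcsin to both sides: theta = arcsin(-3)

Step 2 applies arcsin to -3. However, arcsin(x) is only defined for x in [-1, 1] because sin(theta) can only produce values in that range. Since |-3| > 1, arcsin(-3) is undefined. There is no angle whose sine equals -3.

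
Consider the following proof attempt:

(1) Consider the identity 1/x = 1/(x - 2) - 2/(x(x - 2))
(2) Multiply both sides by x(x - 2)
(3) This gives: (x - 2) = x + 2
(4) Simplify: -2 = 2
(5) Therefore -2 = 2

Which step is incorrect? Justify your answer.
Step 3: This gives: (x - 2) = x + 2

Step 3 makes a sign error when clearing denominators. Multiplying -2/(x(x - 2)) by x(x - 2) gives -2, not +2. The correct result is (x - 2) = x - 2, which is trivially true, not (x - 2) = x + 2. (Step 1 is a valid identity: 1/(x - 2) - 2/(x(x - 2)) = (x - 2)/(x(x - 2)) = 1/x.)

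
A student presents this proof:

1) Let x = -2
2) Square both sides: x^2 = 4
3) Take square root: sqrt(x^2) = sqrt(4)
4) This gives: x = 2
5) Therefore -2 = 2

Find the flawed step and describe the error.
Step 4: This gives: x = 2

Step 4 incorrectly states that sqrt(x^2) = x. The correct identity is sqrt(x^2) = |x|. Since x = -2 < 0, we have sqrt(x^2) = |-2| = 2, not x = -2.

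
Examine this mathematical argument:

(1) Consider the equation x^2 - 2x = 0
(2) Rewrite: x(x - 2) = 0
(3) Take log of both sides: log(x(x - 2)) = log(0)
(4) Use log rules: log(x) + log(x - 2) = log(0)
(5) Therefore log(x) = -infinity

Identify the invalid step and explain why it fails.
Step 3: Take log of both sides: log(x(x - 2)) = log(0)

Step 3 takes the logarithm of both sides, resulting in log(0) on the right side. The logarithm is only defined for positive numbers; log(0) is undefined (approaches negative infinity). This operation is invalid.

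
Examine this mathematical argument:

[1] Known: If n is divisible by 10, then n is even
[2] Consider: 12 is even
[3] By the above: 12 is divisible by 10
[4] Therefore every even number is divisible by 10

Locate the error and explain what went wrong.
Step 3: By the above: 12 is divisible by 10

Step 3 commits the fallacy of affirming the consequent. The known fact 'divisible by 10 → even' does NOT imply 'even → divisible by 10'. That would be the converse, which is false. For example, 12 is even but 12 ÷ 10 = 1.20, which is not an integer.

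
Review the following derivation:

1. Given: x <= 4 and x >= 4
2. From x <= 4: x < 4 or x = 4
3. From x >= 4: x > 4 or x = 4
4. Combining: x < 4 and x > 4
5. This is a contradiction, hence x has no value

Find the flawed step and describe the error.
Step 4: Combining: x < 4 and x > 4

Step 4 incorrectly combines the conditions. From x <= 4 and x >= 4, the intersection is x = 4. The error treats the 'or' cases as 'and' requirements. The correct conclusion is that x = 4 is the unique solution, not that no solution exists.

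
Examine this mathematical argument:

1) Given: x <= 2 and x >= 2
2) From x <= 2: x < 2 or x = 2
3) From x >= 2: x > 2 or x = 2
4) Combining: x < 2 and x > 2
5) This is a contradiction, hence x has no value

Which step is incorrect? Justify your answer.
Step 4: Combining: x < 2 and x > 2

Step 4 incorrectly combines the conditions. From x <= 2 and x >= 2, the intersection is x = 2. The error treats the 'or' cases as 'and' requirements. The correct conclusion is that x = 2 is the unique solution, not that no solution exists.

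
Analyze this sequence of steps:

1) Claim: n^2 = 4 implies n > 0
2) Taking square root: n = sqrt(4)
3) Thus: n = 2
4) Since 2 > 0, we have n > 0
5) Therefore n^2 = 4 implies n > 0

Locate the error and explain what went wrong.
Step 2: Taking square root: n = sqrt(4)

Step 2 takes the square root and assumes the positive root only. The equation n^2 = 4 actually has two solutions: n = 2 and n = -2. The proof silently assumes n > 0 without justification, then uses this assumption to conclude n > 0, which is circular. The counterexample n = -2 shows the claim is false.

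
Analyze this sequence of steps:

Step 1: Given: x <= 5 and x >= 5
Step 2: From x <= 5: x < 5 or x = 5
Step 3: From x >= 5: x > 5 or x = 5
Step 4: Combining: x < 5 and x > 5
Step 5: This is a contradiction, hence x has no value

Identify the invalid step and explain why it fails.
Step 4: Combining: x < 5 and x > 5

Step 4 incorrectly combines the conditions. From x <= 5 and x >= 5, the intersection is x = 5. The error treats the 'or' cases as 'and' requirements. The correct conclusion is that x = 5 is the unique solution, not that no solution exists.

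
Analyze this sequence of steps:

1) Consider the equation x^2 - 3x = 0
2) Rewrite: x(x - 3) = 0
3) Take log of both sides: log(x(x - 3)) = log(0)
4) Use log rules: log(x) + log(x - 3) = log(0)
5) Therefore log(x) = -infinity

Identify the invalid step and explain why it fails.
Step 3: Take log of both sides: log(x(x - 3)) = log(0)

Step 3 takes the logarithm of both sides, resulting in log(0) on the right side. The logarithm is only defined for positive numbers; log(0) is undefined (approaches negative infinity). This operation is invalid.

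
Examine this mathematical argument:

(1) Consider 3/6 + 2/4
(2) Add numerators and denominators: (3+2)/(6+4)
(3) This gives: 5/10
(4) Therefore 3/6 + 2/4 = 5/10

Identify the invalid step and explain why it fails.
Step 2: Add numerators and denominators: (3+2)/(6+4)

Step 2 incorrectly adds fractions by separately adding numerators and denominators. This is wrong. The correct method requires a common denominator: 3/6 + 2/4 = (3×4 + 2×6)/(6×4) = 24/24 = 1. The method used gives 5/10, which is different.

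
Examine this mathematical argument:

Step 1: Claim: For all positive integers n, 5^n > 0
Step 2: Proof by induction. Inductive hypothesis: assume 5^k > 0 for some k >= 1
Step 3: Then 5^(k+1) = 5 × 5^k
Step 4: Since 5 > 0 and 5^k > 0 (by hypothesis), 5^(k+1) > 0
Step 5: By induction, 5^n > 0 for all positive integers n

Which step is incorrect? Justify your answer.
Step 5: By induction, 5^n > 0 for all positive integers n

Step 5 concludes the proof by induction, but no base case was ever established. A valid induction proof requires: (1) a base case proving 5^1 > 0, and (2) an inductive step showing IF 5^k > 0 THEN 5^(k+1) > 0. Steps 2-4 correctly establish the inductive step, but without the base case the conclusion in step 5 does not follow.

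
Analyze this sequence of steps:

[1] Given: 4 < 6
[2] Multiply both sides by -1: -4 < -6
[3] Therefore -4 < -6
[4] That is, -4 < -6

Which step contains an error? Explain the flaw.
Step 2: Multiply both sides by -1: -4 < -6

Step 2 multiplies both sides by -1 but fails to reverse the inequality sign. When multiplying (or dividing) an inequality by a negative number, the direction must be reversed. Since 4 < 6, we should get -4 > -6, i.e., -4 > -6.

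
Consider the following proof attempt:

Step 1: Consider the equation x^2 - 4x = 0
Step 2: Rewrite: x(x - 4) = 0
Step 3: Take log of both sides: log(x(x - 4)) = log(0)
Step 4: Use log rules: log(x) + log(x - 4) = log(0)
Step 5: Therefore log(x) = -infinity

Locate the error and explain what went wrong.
Step 3: Take log of both sides: log(x(x - 4)) = log(0)

Step 3 takes the logarithm of both sides, resulting in log(0) on the right side. The logarithm is only defined for positive numbers; log(0) is undefined (approaches negative infinity). This operation is invalid.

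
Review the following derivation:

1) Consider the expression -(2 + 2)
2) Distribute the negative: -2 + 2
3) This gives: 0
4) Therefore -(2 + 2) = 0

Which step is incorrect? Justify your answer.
Step 2: Distribute the negative: -2 + 2

Step 2 incorrectly distributes the negative sign. The correct distribution is -(2 + 2) = -2 - 2 = -4. The negative must be applied to both terms, not just the first. The error treats -(2 + 2) as -2 + 2, which equals 0 instead of -4.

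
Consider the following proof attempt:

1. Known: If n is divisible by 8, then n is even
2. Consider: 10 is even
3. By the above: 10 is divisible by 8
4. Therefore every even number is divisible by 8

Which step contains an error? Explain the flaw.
Step 3: By the above: 10 is divisible by 8

Step 3 commits the fallacy of affirming the consequent. The known fact 'divisible by 8 → even' does NOT imply 'even → divisible by 8'. That would be the converse, which is false. For example, 10 is even but 10 ÷ 8 = 1.25, which is not an integer.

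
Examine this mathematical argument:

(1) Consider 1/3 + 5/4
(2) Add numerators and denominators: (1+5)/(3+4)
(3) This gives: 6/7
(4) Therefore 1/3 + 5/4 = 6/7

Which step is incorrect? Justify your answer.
Step 2: Add numerators and denominators: (1+5)/(3+4)

Step 2 incorrectly adds fractions by separately adding numerators and denominators. This is wrong. The correct method requires a common denominator: 1/3 + 5/4 = (1×4 + 5×3)/(3×4) = 19/12 = 19/12. The method used gives 6/7, which is different.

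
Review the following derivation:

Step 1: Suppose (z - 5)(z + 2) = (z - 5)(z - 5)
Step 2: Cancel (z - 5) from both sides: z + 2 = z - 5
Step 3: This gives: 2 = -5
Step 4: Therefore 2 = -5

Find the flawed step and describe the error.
Step 2: Cancel (z - 5) from both sides: z + 2 = z - 5

Step 2 cancels (z - 5) from both sides. This is only valid if (z - 5) ≠ 0, i.e., z ≠ 5. When z = 5, both sides equal zero regardless of the other factors. The correct approach requires considering z = 5 as a separate case.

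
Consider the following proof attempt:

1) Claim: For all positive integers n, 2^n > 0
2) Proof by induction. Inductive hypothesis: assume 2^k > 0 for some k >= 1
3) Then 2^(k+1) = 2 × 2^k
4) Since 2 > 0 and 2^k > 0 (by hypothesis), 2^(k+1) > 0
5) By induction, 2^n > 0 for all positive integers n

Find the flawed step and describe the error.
Step 5: By induction, 2^n > 0 for all positive integers n

Step 5 concludes the proof by induction, but no base case was ever established. A valid induction proof requires: (1) a base case proving 2^1 > 0, and (2) an inductive step showing IF 2^k > 0 THEN 2^(k+1) > 0. Steps 2-4 correctly establish the inductive step, but without the base case the conclusion in step 5 does not follow.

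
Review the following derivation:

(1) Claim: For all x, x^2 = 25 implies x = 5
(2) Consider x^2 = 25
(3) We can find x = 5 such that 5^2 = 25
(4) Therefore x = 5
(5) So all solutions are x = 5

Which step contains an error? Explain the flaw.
Step 4: Therefore x = 5

Step 4 incorrectly concludes that x = 5 is the only solution. The proof shows that x = 5 is A solution (existence), but does not show it is the ONLY solution (uniqueness). In fact, x = -5 is also a solution since (-5)^2 = 25. Finding one solution doesn't prove there are no others.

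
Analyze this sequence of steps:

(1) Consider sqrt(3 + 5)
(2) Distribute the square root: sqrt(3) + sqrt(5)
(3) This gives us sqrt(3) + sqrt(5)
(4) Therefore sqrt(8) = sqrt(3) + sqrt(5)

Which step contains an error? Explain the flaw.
Step 2: Distribute the square root: sqrt(3) + sqrt(5)

Step 2 incorrectly 'distributes' the square root over addition. The square root function does not distribute: sqrt(a + b) ≠ sqrt(a) + sqrt(b). In fact, sqrt(3 + 5) = sqrt(8) ≈ 2.8284, while sqrt(3) + sqrt(5) ≈ 3.9681.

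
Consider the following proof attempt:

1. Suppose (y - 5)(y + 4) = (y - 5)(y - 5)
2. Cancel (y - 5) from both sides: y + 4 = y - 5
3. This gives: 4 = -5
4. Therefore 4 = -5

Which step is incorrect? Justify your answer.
Step 2: Cancel (y - 5) from both sides: y + 4 = y - 5

Step 2 cancels (y - 5) from both sides. This is only valid if (y - 5) ≠ 0, i.e., y ≠ 5. When y = 5, both sides equal zero regardless of the other factors. The correct approach requires considering y = 5 as a separate case.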